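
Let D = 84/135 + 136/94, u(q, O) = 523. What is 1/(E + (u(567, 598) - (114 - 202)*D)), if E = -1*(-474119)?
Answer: 2115/1004252918 ≈ 2.1060e-6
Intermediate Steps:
E = 474119
D = 4376/2115 (D = 84*(1/135) + 136*(1/94) = 28/45 + 68/47 = 4376/2115 ≈ 2.0690)
1/(E + (u(567, 598) - (114 - 202)*D)) = 1/(474119 + (523 - (114 - 202)*4376/2115)) = 1/(474119 + (523 - (-88)*4376/2115)) = 1/(474119 + (523 - 1*(-385088/2115))) = 1/(474119 + (523 + 385088/2115)) = 1/(474119 + 1491233/2115) = 1/(1004252918/2115) = 2115/1004252918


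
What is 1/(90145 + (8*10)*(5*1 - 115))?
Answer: 1/81345 ≈ 1.2293e-5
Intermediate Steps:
1/(90145 + (8*10)*(5*1 - 115)) = 1/(90145 + 80*(5 - 115)) = 1/(90145 + 80*(-110)) = 1/(90145 - 8800) = 1/81345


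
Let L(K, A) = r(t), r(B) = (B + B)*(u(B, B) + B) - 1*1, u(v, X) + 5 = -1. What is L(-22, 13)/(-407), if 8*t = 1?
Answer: 79/13024 ≈ 0.0060657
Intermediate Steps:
u(v, X) = -6 (u(v, X) = -5 - 1 = -6)
t = 1/8 (t = (1/8)*1 = 1/8 ≈ 0.12500)
r(B) = -1 + 2*B*(-6 + B) (r(B) = (B + B)*(-6 + B) - 1*1 = (2*B)*(-6 + B) - 1 = 2*B*(-6 + B) - 1 = -1 + 2*B*(-6 + B))
L(K, A) = -79/32 (L(K, A) = -1 - 12*1/8 + 2*(1/8)**2 = -1 - 3/2 + 2*(1/64) = -1 - 3/2 + 1/32 = -79/32)
L(-22, 13)/(-407) = -79/32/(-407) = -79/32*(-1/407) = 79/13024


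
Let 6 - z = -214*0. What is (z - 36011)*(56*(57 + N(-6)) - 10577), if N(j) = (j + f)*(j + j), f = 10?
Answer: 362678365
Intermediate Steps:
z = 6 (z = 6 - (-214)*0 = 6 - 1*0 = 6 + 0 = 6)
N(j) = 2*j*(10 + j) (N(j) = (j + 10)*(j + j) = (10 + j)*(2*j) = 2*j*(10 + j))
(z - 36011)*(56*(57 + N(-6)) - 10577) = (6 - 36011)*(56*(57 + 2*(-6)*(10 - 6)) - 10577) = -36005*(56*(57 + 2*(-6)*4) - 10577) = -36005*(56*(57 - 48) - 10577) = -36005*(56*9 - 10577) = -36005*(504 - 10577) = -36005*(-10073) = 362678365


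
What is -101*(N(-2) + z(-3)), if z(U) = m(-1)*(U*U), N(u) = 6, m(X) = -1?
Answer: 303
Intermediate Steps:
z(U) = -U**2 (z(U) = -U*U = -U**2)
-101*(N(-2) + z(-3)) = -101*(6 - 1*(-3)**2) = -101*(6 - 1*9) = -101*(6 - 9) = -101*(-3) = 303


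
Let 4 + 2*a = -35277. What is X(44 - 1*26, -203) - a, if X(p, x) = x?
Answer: 34875/2 ≈ 17438.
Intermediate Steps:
a = -35281/2 (a = -2 + (1/2)*(-35277) = -2 - 35277/2 = -35281/2 ≈ -17641.)
X(44 - 1*26, -203) - a = -203 - 1*(-35281/2) = -203 + 35281/2 = 34875/2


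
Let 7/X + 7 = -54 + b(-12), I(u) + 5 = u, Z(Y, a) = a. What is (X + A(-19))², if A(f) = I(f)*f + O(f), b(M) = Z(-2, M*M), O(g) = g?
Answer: 1316093284/6889 ≈ 1.9104e+5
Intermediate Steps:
b(M) = M² (b(M) = M*M = M²)
I(u) = -5 + u
A(f) = f + f*(-5 + f) (A(f) = (-5 + f)*f + f = f*(-5 + f) + f = f + f*(-5 + f))
X = 7/83 (X = 7/(-7 + (-54 + (-12)²)) = 7/(-7 + (-54 + 144)) = 7/(-7 + 90) = 7/83 ≈ 0.084337)
(X + A(-19))² = (7/83 - 19*(-4 - 19))² = (7/83 - 19*(-23))² = (7/83 + 437)² = (36278/83)² = 1316093284/6889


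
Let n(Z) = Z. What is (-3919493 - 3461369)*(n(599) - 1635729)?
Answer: 12068668882060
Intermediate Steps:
(-3919493 - 3461369)*(n(599) - 1635729) = (-3919493 - 3461369)*(599 - 1635729) = -7380862*(-1635130) = 12068668882060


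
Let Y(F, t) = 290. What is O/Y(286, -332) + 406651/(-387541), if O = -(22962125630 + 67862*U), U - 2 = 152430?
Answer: -131710421055718/1146805 ≈ -1.1485e+8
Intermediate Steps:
U = 152432 (U = 2 + 152430 = 152432)
O = -33306466014 (O = -67862/(1/(338365 + 152432)) = -67862/(1/490797) = -67862/1/490797 = -67862*490797 = -33306466014)
O/Y(286, -332) + 406651/(-387541) = -33306466014/290 + 406651/(-387541) = -33306466014*1/290 + 406651*(-1/387541) = -16653233007/145 - 8299/7909 = -131710421055718/1146805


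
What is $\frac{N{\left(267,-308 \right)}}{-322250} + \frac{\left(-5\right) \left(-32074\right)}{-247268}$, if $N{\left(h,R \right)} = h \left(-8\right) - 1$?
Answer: $- \frac{913407514}{1422894875} \approx -0.64194$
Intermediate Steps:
$N{\left(h,R \right)} = -1 - 8 h$ ($N{\left(h,R \right)} = - 8 h - 1 = -1 - 8 h$)
$\frac{N{\left(267,-308 \right)}}{-322250} + \frac{\left(-5\right) \left(-32074\right)}{-247268} = \frac{-1 - 2136}{-322250} + \frac{\left(-5\right) \left(-32074\right)}{-247268} = \left(-1 - 2136\right) \left(- \frac{1}{322250}\right) + 160370 \left(- \frac{1}{247268}\right) = \left(-2137\right) \left(- \frac{1}{322250}\right) - \frac{11455}{17662} = \frac{2137}{322250} - \frac{11455}{17662} = - \frac{913407514}{1422894875}$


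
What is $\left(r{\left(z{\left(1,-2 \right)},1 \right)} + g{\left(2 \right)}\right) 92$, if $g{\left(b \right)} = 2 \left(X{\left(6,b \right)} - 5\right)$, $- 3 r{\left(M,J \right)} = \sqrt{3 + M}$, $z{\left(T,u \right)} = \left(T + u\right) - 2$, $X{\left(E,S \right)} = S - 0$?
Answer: $-552$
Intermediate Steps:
$X{\left(E,S \right)} = S$ ($X{\left(E,S \right)} = S + 0 = S$)
$z{\left(T,u \right)} = -2 + T + u$
$r{\left(M,J \right)} = - \frac{\sqrt{3 + M}}{3}$
$g{\left(b \right)} = -10 + 2 b$ ($g{\left(b \right)} = 2 \left(b - 5\right) = 2 \left(-5 + b\right) = -10 + 2 b$)
$\left(r{\left(z{\left(1,-2 \right)},1 \right)} + g{\left(2 \right)}\right) 92 = \left(- \frac{\sqrt{3 - 3}}{3} + \left(-10 + 2 \cdot 2\right)\right) 92 = \left(- \frac{\sqrt{3 - 3}}{3} + \left(-10 + 4\right)\right) 92 = \left(- \frac{\sqrt{0}}{3} - 6\right) 92 = \left(\left(- \frac{1}{3}\right) 0 - 6\right) 92 = \left(0 - 6\right) 92 = \left(-6\right) 92 = -552$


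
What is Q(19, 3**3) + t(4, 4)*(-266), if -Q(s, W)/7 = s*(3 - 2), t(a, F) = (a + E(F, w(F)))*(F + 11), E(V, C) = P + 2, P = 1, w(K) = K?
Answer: -28063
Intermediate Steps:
E(V, C) = 3 (E(V, C) = 1 + 2 = 3)
t(a, F) = (3 + a)*(11 + F) (t(a, F) = (a + 3)*(F + 11) = (3 + a)*(11 + F))
Q(s, W) = -7*s (Q(s, W) = -7*s*(3 - 2) = -7*s)
Q(19, 3**3) + t(4, 4)*(-266) = -7*19 + (33 + 3*4 + 11*4 + 4*4)*(-266) = -133 + (33 + 12 + 44 + 16)*(-266) = -133 + 105*(-266) = -133 - 27930 = -28063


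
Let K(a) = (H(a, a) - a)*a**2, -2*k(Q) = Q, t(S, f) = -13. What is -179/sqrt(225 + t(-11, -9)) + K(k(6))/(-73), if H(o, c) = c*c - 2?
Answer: -90/73 - 179*sqrt(53)/106 ≈ -13.527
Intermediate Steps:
H(o, c) = -2 + c**2 (H(o, c) = c**2 - 2 = -2 + c**2)
k(Q) = -Q/2
K(a) = a**2*(-2 + a**2 - a) (K(a) = ((-2 + a**2) - a)*a**2 = (-2 + a**2 - a)*a**2 = a**2*(-2 + a**2 - a))
-179/sqrt(225 + t(-11, -9)) + K(k(6))/(-73) = -179/sqrt(225 - 13) + ((-1/2*6)**2*(-2 + (-1/2*6)**2 - (-1)*6/2))/(-73) = -179*sqrt(53)/106 + ((-3)**2*(-2 + (-3)**2 - 1*(-3)))*(-1/73) = -179*sqrt(53)/106 + (9*(-2 + 9 + 3))*(-1/73) = -179*sqrt(53)/106 + (9*10)*(-1/73) = -179*sqrt(53)/106 + 90*(-1/73) = -179*sqrt(53)/106 - 90/73 = -90/73 - 179*sqrt(53)/106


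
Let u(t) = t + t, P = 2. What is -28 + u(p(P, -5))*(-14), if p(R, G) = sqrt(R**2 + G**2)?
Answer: -28 - 28*sqrt(29) ≈ -178.78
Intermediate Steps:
p(R, G) = sqrt(G**2 + R**2)
u(t) = 2*t
-28 + u(p(P, -5))*(-14) = -28 + (2*sqrt((-5)**2 + 2**2))*(-14) = -28 + (2*sqrt(25 + 4))*(-14) = -28 + (2*sqrt(29))*(-14) = -28 - 28*sqrt(29)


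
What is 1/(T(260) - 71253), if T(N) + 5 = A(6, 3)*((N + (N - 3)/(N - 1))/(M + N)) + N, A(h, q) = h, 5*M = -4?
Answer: -55944/3971574127 ≈ -1.4086e-5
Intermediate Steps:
M = -⅘ (M = (⅕)*(-4) = -⅘ ≈ -0.80000)
T(N) = -5 + N + 6*(N + (-3 + N)/(-1 + N))/(-⅘ + N) (T(N) = -5 + (6*((N + (N - 3)/(N - 1))/(-⅘ + N)) + N) = -5 + (6*((N + (-3 + N)/(-1 + N))/(-⅘ + N)) + N) = -5 + (6*(N + (-3 + N)/(-1 + N))/(-⅘ + N) + N) = -5 + (N + 6*(N + (-3 + N)/(-1 + N))/(-⅘ + N)) = -5 + N + 6*(N + (-3 + N)/(-1 + N))/(-⅘ + N))
1/(T(260) - 71253) = 1/((-110 - 4*260² + 5*260³ + 49*260)/(4 - 9*260 + 5*260²) - 71253) = 1/((-110 - 4*67600 + 5*17576000 + 12740)/(4 - 2340 + 5*67600) - 71253) = 1/((-110 - 270400 + 87880000 + 12740)/(4 - 2340 + 338000) - 71253) = 1/(87622230/335664 - 71253) = 1/((1/335664)*87622230 - 71253) = 1/(14603705/55944 - 71253) = 1/(-3971574127/55944) = -55944/3971574127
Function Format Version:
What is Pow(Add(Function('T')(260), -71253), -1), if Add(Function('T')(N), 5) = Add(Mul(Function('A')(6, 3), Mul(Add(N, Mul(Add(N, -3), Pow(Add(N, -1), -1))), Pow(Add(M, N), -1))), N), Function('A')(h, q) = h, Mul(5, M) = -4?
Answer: Rational(-55944, 3971574127) ≈ -1.4086e-5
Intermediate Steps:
M = Rational(-4, 5) (M = Mul(Rational(1, 5), -4) = Rational(-4, 5) ≈ -0.80000)
Function('T')(N) = Add(-5, N, Mul(6, Pow(Add(Rational(-4, 5), N), -1), Add(N, Mul(Pow(Add(-1, N), -1), Add(-3, N))))) (Function('T')(N) = Add(-5, Add(Mul(6, Mul(Add(N, Mul(Add(N, -3), Pow(Add(N, -1), -1))), Pow(Add(Rational(-4, 5), N), -1))), N)) = Add(-5, Add(Mul(6, Mul(Add(N, Mul(Add(-3, N), Pow(Add(-1, N), -1))), Pow(Add(Rational(-4, 5), N), -1))), N)) = Add(-5, Add(Mul(6, Mul(Add(N, Mul(Pow(Add(-1, N), -1), Add(-3, N))), Pow(Add(Rational(-4, 5), N), -1))), N)) = Add(-5, Add(Mul(6, Mul(Pow(Add(Rational(-4, 5), N), -1), Add(N, Mul(Pow(Add(-1, N), -1), Add(-3, N))))), N)) = Add(-5, Add(Mul(6, Pow(Add(Rational(-4, 5), N), -1), Add(N, Mul(Pow(Add(-1, N), -1), Add(-3, N)))), N)) = Add(-5, Add(N, Mul(6, Pow(Add(Rational(-4, 5), N), -1), Add(N, Mul(Pow(Add(-1, N), -1), Add(-3, N)))))) = Add(-5, N, Mul(6, Pow(Add(Rational(-4, 5), N), -1), Add(N, Mul(Pow(Add(-1, N), -1), Add(-3, N))))))
Pow(Add(Function('T')(260), -71253), -1) = Pow(Add(Mul(Pow(Add(4, Mul(-9, 260), Mul(5, Pow(260, 2))), -1), Add(-110, Mul(-4, Pow(260, 2)), Mul(5, Pow(260, 3)), Mul(49, 260))), -71253), -1) = Pow(Add(Mul(Pow(Add(4, -2340, Mul(5, 67600)), -1), Add(-110, Mul(-4, 67600), Mul(5, 17576000), 12740)), -71253), -1) = Pow(Add(Mul(Pow(Add(4, -2340, 338000), -1), Add(-110, -270400, 87880000, 12740)), -71253), -1) = Pow(Add(Mul(Pow(335664, -1), 87622230), -71253), -1) = Pow(Add(Mul(Rational(1, 335664), 87622230), -71253), -1) = Pow(Add(Rational(14603705, 55944), -71253), -1) = Pow(Rational(-3971574127, 55944), -1) = Rational(-55944, 3971574127)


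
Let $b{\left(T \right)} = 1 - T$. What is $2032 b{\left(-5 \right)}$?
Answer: $12192$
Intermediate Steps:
$2032 b{\left(-5 \right)} = 2032 \left(1 - -5\right) = 2032 \left(1 + 5\right) = 2032 \cdot 6 = 12192$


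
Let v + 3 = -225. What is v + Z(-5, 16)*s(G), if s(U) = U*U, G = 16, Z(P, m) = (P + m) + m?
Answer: 6684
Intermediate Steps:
Z(P, m) = P + 2*m
v = -228 (v = -3 - 225 = -228)
s(U) = U²
v + Z(-5, 16)*s(G) = -228 + (-5 + 2*16)*16² = -228 + (-5 + 32)*256 = -228 + 27*256 = -228 + 6912 = 6684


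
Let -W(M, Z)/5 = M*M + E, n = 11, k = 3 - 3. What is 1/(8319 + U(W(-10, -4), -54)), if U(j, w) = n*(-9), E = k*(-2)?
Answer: 1/8220 ≈ 0.00012165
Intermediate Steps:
k = 0
E = 0 (E = 0*(-2) = 0)
W(M, Z) = -5*M² (W(M, Z) = -5*(M*M + 0) = -5*(M² + 0) = -5*M²)
U(j, w) = -99 (U(j, w) = 11*(-9) = -99)
1/(8319 + U(W(-10, -4), -54)) = 1/(8319 - 99) = 1/8220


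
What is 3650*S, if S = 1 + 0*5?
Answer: 3650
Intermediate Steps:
S = 1 (S = 1 + 0 = 1)
3650*S = 3650*1 = 3650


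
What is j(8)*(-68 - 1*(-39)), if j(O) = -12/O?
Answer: 87/2 ≈ 43.500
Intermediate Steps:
j(8)*(-68 - 1*(-39)) = (-12/8)*(-68 - 1*(-39)) = (-12*1/8)*(-68 + 39) = -3/2*(-29) = 87/2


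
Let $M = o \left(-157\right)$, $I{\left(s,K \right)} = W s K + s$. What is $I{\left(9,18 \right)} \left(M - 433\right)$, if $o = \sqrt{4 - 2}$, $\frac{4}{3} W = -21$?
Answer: $\frac{2201805}{2} + \frac{798345 \sqrt{2}}{2} \approx 1.6654 \cdot 10^{6}$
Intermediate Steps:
$W = - \frac{63}{4}$ ($W = \frac{3}{4} \left(-21\right) = - \frac{63}{4} \approx -15.75$)
$o = \sqrt{2} \approx 1.4142$
$I{\left(s,K \right)} = s - \frac{63 K s}{4}$ ($I{\left(s,K \right)} = - \frac{63 s}{4} K + s = - \frac{63 K s}{4} + s = s - \frac{63 K s}{4}$)
$M = - 157 \sqrt{2}$ ($M = \sqrt{2} \left(-157\right) = - 157 \sqrt{2} \approx -222.03$)
$I{\left(9,18 \right)} \left(M - 433\right) = \frac{1}{4} \cdot 9 \left(4 - 1134\right) \left(- 157 \sqrt{2} - 433\right) = \frac{1}{4} \cdot 9 \left(4 - 1134\right) \left(-433 - 157 \sqrt{2}\right) = \frac{1}{4} \cdot 9 \left(-1130\right) \left(-433 - 157 \sqrt{2}\right) = - \frac{5085 \left(-433 - 157 \sqrt{2}\right)}{2} = \frac{2201805}{2} + \frac{798345 \sqrt{2}}{2}$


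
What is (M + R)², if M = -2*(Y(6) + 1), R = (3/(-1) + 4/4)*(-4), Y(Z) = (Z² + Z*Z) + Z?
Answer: 22500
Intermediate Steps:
Y(Z) = Z + 2*Z² (Y(Z) = (Z² + Z²) + Z = 2*Z² + Z = Z + 2*Z²)
R = 8 (R = (3*(-1) + 4*(¼))*(-4) = (-3 + 1)*(-4) = -2*(-4) = 8)
M = -158 (M = -2*(6*(1 + 2*6) + 1) = -2*(6*(1 + 12) + 1) = -2*(6*13 + 1) = -2*(78 + 1) = -2*79 = -158)
(M + R)² = (-158 + 8)² = (-150)² = 22500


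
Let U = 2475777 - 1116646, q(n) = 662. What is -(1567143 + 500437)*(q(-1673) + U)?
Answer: -2811480810940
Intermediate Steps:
U = 1359131
-(1567143 + 500437)*(q(-1673) + U) = -(1567143 + 500437)*(662 + 1359131) = -2067580*1359793 = -1*2811480810940 = -2811480810940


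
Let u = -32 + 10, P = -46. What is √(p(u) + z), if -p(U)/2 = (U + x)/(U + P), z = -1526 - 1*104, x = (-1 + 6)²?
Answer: I*√1884178/34 ≈ 40.372*I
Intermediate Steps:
x = 25 (x = 5² = 25)
u = -22
z = -1630 (z = -1526 - 104 = -1630)
p(U) = -2*(25 + U)/(-46 + U) (p(U) = -2*(U + 25)/(U - 46) = -2*(25 + U)/(-46 + U))
√(p(u) + z) = √(2*(-25 - 1*(-22))/(-46 - 22) - 1630) = √(2*(-25 + 22)/(-68) - 1630) = √(2*(-1/68)*(-3) - 1630) = √(3/34 - 1630) = √(-55417/34) = I*√1884178/34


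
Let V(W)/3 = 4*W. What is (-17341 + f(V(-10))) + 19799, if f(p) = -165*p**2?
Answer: -2373542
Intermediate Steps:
V(W) = 12*W (V(W) = 3*(4*W) = 12*W)
(-17341 + f(V(-10))) + 19799 = (-17341 - 165*(12*(-10))**2) + 19799 = (-17341 - 165*(-120)**2) + 19799 = (-17341 - 165*14400) + 19799 = (-17341 - 2376000) + 19799 = -2393341 + 19799 = -2373542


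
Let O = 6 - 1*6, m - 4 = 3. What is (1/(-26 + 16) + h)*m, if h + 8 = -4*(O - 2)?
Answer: -7/10 ≈ -0.70000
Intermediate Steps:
m = 7 (m = 4 + 3 = 7)
O = 0 (O = 6 - 6 = 0)
h = 0 (h = -8 - 4*(0 - 2) = -8 - 4*(-2) = -8 + 8 = 0)
(1/(-26 + 16) + h)*m = (1/(-26 + 16) + 0)*7 = (1/(-10) + 0)*7 = (-⅒ + 0)*7 = -⅒*7 = -7/10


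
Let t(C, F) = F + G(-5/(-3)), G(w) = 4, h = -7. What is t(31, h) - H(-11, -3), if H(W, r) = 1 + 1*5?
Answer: -9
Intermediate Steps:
H(W, r) = 6 (H(W, r) = 1 + 5 = 6)
t(C, F) = 4 + F (t(C, F) = F + 4 = 4 + F)
t(31, h) - H(-11, -3) = (4 - 7) - 1*6 = -3 - 6 = -9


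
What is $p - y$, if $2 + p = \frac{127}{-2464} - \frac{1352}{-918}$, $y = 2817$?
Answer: $- \frac{3186613973}{1130976} \approx -2817.6$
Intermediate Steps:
$p = - \frac{654581}{1130976}$ ($p = -2 + \left(\frac{127}{-2464} - \frac{1352}{-918}\right) = -2 + \left(127 \left(- \frac{1}{2464}\right) - - \frac{676}{459}\right) = -2 + \left(- \frac{127}{2464} + \frac{676}{459}\right) = -2 + \frac{1607371}{1130976} = - \frac{654581}{1130976} \approx -0.57878$)
$p - y = - \frac{654581}{1130976} - 2817 = - \frac{3186613973}{1130976}$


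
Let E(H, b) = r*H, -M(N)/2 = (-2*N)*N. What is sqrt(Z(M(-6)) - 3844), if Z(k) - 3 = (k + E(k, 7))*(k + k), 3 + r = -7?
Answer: I*sqrt(377089) ≈ 614.08*I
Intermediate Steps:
M(N) = 4*N**2 (M(N) = -2*(-2*N)*N = -(-4)*N**2 = 4*N**2)
r = -10 (r = -3 - 7 = -10)
E(H, b) = -10*H
Z(k) = 3 - 18*k**2 (Z(k) = 3 + (k - 10*k)*(k + k) = 3 + (-9*k)*(2*k) = 3 - 18*k**2)
sqrt(Z(M(-6)) - 3844) = sqrt((3 - 18*(4*(-6)**2)**2) - 3844) = sqrt((3 - 18*(4*36)**2) - 3844) = sqrt((3 - 18*144**2) - 3844) = sqrt((3 - 18*20736) - 3844) = sqrt((3 - 373248) - 3844) = sqrt(-373245 - 3844) = sqrt(-377089) = I*sqrt(377089)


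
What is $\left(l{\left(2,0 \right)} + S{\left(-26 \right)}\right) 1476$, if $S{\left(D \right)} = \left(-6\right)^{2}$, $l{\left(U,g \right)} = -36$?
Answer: $0$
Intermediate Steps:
$S{\left(D \right)} = 36$
$\left(l{\left(2,0 \right)} + S{\left(-26 \right)}\right) 1476 = \left(-36 + 36\right) 1476 = 0 \cdot 1476 = 0$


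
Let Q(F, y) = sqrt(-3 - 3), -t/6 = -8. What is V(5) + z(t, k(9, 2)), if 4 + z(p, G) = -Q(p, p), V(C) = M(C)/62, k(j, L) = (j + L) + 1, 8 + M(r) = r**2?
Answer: -231/62 - I*sqrt(6) ≈ -3.7258 - 2.4495*I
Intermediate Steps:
M(r) = -8 + r**2
t = 48 (t = -6*(-8) = 48)
k(j, L) = 1 + L + j (k(j, L) = (L + j) + 1 = 1 + L + j)
Q(F, y) = I*sqrt(6) (Q(F, y) = sqrt(-6) = I*sqrt(6))
V(C) = -4/31 + C**2/62 (V(C) = (-8 + C**2)/62 = (-8 + C**2)*(1/62) = -4/31 + C**2/62)
z(p, G) = -4 - I*sqrt(6)
V(5) + z(t, k(9, 2)) = (-4/31 + (1/62)*5**2) + (-4 - I*sqrt(6)) = (-4/31 + (1/62)*25) + (-4 - I*sqrt(6)) = (-4/31 + 25/62) + (-4 - I*sqrt(6)) = 17/62 + (-4 - I*sqrt(6)) = -231/62 - I*sqrt(6)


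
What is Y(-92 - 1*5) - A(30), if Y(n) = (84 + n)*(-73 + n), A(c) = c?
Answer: 2180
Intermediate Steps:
Y(n) = (-73 + n)*(84 + n)
Y(-92 - 1*5) - A(30) = (-6132 + (-92 - 1*5)² + 11*(-92 - 1*5)) - 1*30 = (-6132 + (-92 - 5)² + 11*(-92 - 5)) - 30 = (-6132 + (-97)² + 11*(-97)) - 30 = (-6132 + 9409 - 1067) - 30 = 2210 - 30 = 2180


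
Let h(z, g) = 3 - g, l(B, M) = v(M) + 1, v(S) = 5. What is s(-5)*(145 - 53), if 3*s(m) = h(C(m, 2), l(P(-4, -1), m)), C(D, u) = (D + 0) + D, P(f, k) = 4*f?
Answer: -92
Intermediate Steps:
C(D, u) = 2*D (C(D, u) = D + D = 2*D)
l(B, M) = 6 (l(B, M) = 5 + 1 = 6)
s(m) = -1 (s(m) = (3 - 1*6)/3 = (3 - 6)/3 = (⅓)*(-3) = -1)
s(-5)*(145 - 53) = -(145 - 53) = -1*92 = -92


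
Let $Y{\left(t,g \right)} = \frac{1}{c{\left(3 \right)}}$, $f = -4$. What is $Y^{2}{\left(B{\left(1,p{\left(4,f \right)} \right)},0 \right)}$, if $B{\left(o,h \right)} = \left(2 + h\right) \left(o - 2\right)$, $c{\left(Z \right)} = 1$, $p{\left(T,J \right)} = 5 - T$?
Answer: $1$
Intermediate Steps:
$B{\left(o,h \right)} = \left(-2 + o\right) \left(2 + h\right)$ ($B{\left(o,h \right)} = \left(2 + h\right) \left(-2 + o\right) = \left(-2 + o\right) \left(2 + h\right)$)
$Y{\left(t,g \right)} = 1$ ($Y{\left(t,g \right)} = 1^{-1} = 1$)
$Y^{2}{\left(B{\left(1,p{\left(4,f \right)} \right)},0 \right)} = 1^{2} = 1$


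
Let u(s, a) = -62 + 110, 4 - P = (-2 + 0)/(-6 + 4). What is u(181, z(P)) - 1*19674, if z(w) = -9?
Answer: -19626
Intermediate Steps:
P = 3 (P = 4 - (-2 + 0)/(-6 + 4) = 4 - (-2)/(-2) = 4 - (-2)*(-1)/2 = 4 - 1*1 = 4 - 1 = 3)
u(s, a) = 48
u(181, z(P)) - 1*19674 = 48 - 1*19674 = 48 - 19674 = -19626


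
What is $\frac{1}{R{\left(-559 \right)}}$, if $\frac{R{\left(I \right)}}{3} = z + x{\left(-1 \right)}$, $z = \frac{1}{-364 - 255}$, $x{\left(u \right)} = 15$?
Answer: $\frac{619}{27852} \approx 0.022225$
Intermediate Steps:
$z = - \frac{1}{619}$ ($z = \frac{1}{-619} = - \frac{1}{619} \approx -0.0016155$)
$R{\left(I \right)} = \frac{27852}{619}$ ($R{\left(I \right)} = 3 \left(- \frac{1}{619} + 15\right) = 3 \cdot \frac{9284}{619} = \frac{27852}{619}$)
$\frac{1}{R{\left(-559 \right)}} = \frac{1}{\frac{27852}{619}} = \frac{619}{27852}$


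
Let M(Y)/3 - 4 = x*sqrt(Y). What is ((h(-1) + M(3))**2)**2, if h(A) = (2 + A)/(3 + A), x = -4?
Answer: 9856609/16 - 352950*sqrt(3) ≈ 4710.7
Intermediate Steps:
h(A) = (2 + A)/(3 + A)
M(Y) = 12 - 12*sqrt(Y) (M(Y) = 12 + 3*(-4*sqrt(Y)) = 12 - 12*sqrt(Y))
((h(-1) + M(3))**2)**2 = (((2 - 1)/(3 - 1) + (12 - 12*sqrt(3)))**2)**2 = ((1/2 + (12 - 12*sqrt(3)))**2)**2 = ((25/2 - 12*sqrt(3))**2)**2 = (25/2 - 12*sqrt(3))**4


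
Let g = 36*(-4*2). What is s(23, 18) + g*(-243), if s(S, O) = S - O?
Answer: 69989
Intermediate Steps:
g = -288 (g = 36*(-8) = -288)
s(23, 18) + g*(-243) = (23 - 1*18) - 288*(-243) = (23 - 18) + 69984 = 5 + 69984 = 69989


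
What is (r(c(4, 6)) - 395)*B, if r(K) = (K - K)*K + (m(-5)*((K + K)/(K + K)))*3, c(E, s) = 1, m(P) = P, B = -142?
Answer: 58220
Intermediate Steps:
r(K) = -15 (r(K) = (K - K)*K - 5*(K + K)/(K + K)*3 = 0*K - 5*2*K/(2*K)*3 = 0 - 5*2*K*1/(2*K)*3 = 0 - 5*1*3 = 0 - 5*3 = 0 - 15 = -15)
(r(c(4, 6)) - 395)*B = (-15 - 395)*(-142) = -410*(-142) = 58220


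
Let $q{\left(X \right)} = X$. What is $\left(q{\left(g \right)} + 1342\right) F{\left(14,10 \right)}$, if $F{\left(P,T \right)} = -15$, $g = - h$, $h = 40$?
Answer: $-19530$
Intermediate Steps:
$g = -40$ ($g = \left(-1\right) 40 = -40$)
$\left(q{\left(g \right)} + 1342\right) F{\left(14,10 \right)} = \left(-40 + 1342\right) \left(-15\right) = 1302 \left(-15\right) = -19530$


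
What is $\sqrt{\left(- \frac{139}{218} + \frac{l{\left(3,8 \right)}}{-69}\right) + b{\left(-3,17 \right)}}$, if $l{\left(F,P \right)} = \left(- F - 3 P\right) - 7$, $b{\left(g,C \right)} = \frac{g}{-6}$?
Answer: $\frac{\sqrt{20088591}}{7521} \approx 0.59594$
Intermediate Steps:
$b{\left(g,C \right)} = - \frac{g}{6}$ ($b{\left(g,C \right)} = g \left(- \frac{1}{6}\right) = - \frac{g}{6}$)
$l{\left(F,P \right)} = -7 - F - 3 P$
$\sqrt{\left(- \frac{139}{218} + \frac{l{\left(3,8 \right)}}{-69}\right) + b{\left(-3,17 \right)}} = \sqrt{\left(- \frac{139}{218} + \frac{-7 - 3 - 24}{-69}\right) - - \frac{1}{2}} = \sqrt{\left(\left(-139\right) \frac{1}{218} + \left(-7 - 3 - 24\right) \left(- \frac{1}{69}\right)\right) + \frac{1}{2}} = \sqrt{\left(- \frac{139}{218} - - \frac{34}{69}\right) + \frac{1}{2}} = \sqrt{\left(- \frac{139}{218} + \frac{34}{69}\right) + \frac{1}{2}} = \sqrt{- \frac{2179}{15042} + \frac{1}{2}} = \sqrt{\frac{2671}{7521}} = \frac{\sqrt{20088591}}{7521}$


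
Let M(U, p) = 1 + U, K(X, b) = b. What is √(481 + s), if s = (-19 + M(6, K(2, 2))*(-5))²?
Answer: √3397 ≈ 58.284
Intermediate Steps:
s = 2916 (s = (-19 + (1 + 6)*(-5))² = (-19 + 7*(-5))² = (-19 - 35)² = (-54)² = 2916)
√(481 + s) = √(481 + 2916) = √3397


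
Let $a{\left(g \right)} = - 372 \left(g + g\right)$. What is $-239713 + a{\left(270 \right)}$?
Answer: $-440593$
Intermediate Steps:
$a{\left(g \right)} = - 744 g$ ($a{\left(g \right)} = - 372 \cdot 2 g = - 744 g$)
$-239713 + a{\left(270 \right)} = -239713 - 200880 = -440593$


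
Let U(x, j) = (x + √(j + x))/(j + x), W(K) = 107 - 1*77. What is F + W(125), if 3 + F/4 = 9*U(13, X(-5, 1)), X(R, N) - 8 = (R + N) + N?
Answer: 44 + 6*√2 ≈ 52.485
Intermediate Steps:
W(K) = 30 (W(K) = 107 - 77 = 30)
X(R, N) = 8 + R + 2*N (X(R, N) = 8 + ((R + N) + N) = 8 + ((N + R) + N) = 8 + (R + 2*N) = 8 + R + 2*N)
U(x, j) = (x + √(j + x))/(j + x)
F = -12 + √2*(18 + 39*√2)/3 (F = -12 + 4*(9*(((8 - 5 + 2*1) + 13 + 13*√((8 - 5 + 2*1) + 13))/((8 - 5 + 2*1) + 13)^(3/2))) = -12 + 4*(9*(((8 - 5 + 2) + 13 + 13*√((8 - 5 + 2) + 13))/((8 - 5 + 2) + 13)^(3/2))) = -12 + 4*(9*((5 + 13 + 13*√(5 + 13))/(5 + 13)^(3/2))) = -12 + 4*(9*((5 + 13 + 13*√18)/18^(3/2))) = -12 + 4*(9*((√2/108)*(5 + 13 + 13*(3*√2)))) = -12 + 4*(9*((√2/108)*(5 + 13 + 39*√2))) = -12 + 4*(9*((√2/108)*(18 + 39*√2))) = -12 + 4*(9*(√2*(18 + 39*√2)/108)) = -12 + 4*(√2*(18 + 39*√2)/12) = -12 + √2*(18 + 39*√2)/3 ≈ 22.485)
F + W(125) = (14 + 6*√2) + 30 = 44 + 6*√2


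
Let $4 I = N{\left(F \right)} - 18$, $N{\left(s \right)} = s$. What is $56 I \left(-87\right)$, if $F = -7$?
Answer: $30450$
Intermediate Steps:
$I = - \frac{25}{4}$ ($I = \frac{-7 - 18}{4} = \frac{1}{4} \left(-25\right) = - \frac{25}{4} \approx -6.25$)
$56 I \left(-87\right) = 56 \left(- \frac{25}{4}\right) \left(-87\right) = \left(-350\right) \left(-87\right) = 30450$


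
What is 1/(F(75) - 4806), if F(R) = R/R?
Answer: -1/4805 ≈ -0.00020812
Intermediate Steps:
F(R) = 1
1/(F(75) - 4806) = 1/(1 - 4806) = 1/(-4805) = -1/4805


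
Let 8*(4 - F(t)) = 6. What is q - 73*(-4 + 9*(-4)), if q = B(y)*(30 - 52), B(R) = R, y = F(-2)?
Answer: 5697/2 ≈ 2848.5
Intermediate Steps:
F(t) = 13/4 (F(t) = 4 - ⅛*6 = 4 - ¾ = 13/4)
y = 13/4 ≈ 3.2500
q = -143/2 (q = 13*(30 - 52)/4 = (13/4)*(-22) = -143/2 ≈ -71.500)
q - 73*(-4 + 9*(-4)) = -143/2 - 73*(-4 + 9*(-4)) = -143/2 - 73*(-4 - 36) = -143/2 - 73*(-40) = -143/2 + 2920 = 5697/2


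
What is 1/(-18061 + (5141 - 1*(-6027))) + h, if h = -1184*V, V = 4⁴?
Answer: -2089295873/6893 ≈ -3.0310e+5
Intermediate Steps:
V = 256
h = -303104 (h = -1184*256 = -303104)
1/(-18061 + (5141 - 1*(-6027))) + h = 1/(-18061 + (5141 - 1*(-6027))) - 303104 = 1/(-18061 + (5141 + 6027)) - 303104 = 1/(-18061 + 11168) - 303104 = 1/(-6893) - 303104 = -1/6893 - 303104 = -2089295873/6893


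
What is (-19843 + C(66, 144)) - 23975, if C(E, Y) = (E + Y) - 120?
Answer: -43728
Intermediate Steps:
C(E, Y) = -120 + E + Y
(-19843 + C(66, 144)) - 23975 = (-19843 + (-120 + 66 + 144)) - 23975 = (-19843 + 90) - 23975 = -19753 - 23975 = -43728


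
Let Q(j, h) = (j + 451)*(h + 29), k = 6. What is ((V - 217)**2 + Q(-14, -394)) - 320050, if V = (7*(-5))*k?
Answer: -297226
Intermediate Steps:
Q(j, h) = (29 + h)*(451 + j) (Q(j, h) = (451 + j)*(29 + h) = (29 + h)*(451 + j))
V = -210 (V = (7*(-5))*6 = -35*6 = -210)
((V - 217)**2 + Q(-14, -394)) - 320050 = ((-210 - 217)**2 + (13079 + 29*(-14) + 451*(-394) - 394*(-14))) - 320050 = ((-427)**2 + (13079 - 406 - 177694 + 5516)) - 320050 = (182329 - 159505) - 320050 = 22824 - 320050 = -297226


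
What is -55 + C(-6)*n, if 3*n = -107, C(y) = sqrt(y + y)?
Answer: -55 - 214*I*sqrt(3)/3 ≈ -55.0 - 123.55*I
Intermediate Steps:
C(y) = sqrt(2)*sqrt(y) (C(y) = sqrt(2*y) = sqrt(2)*sqrt(y))
n = -107/3 (n = (1/3)*(-107) = -107/3 ≈ -35.667)
-55 + C(-6)*n = -55 + (sqrt(2)*sqrt(-6))*(-107/3) = -55 + (sqrt(2)*(I*sqrt(6)))*(-107/3) = -55 + (2*I*sqrt(3))*(-107/3) = -55 - 214*I*sqrt(3)/3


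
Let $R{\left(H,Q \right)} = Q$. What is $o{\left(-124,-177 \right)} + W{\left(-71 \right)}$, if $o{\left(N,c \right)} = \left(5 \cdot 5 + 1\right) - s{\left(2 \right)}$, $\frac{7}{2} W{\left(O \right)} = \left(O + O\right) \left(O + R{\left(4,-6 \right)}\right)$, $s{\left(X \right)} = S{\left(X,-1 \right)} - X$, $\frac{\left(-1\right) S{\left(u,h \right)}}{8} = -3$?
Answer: $3128$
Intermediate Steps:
$S{\left(u,h \right)} = 24$ ($S{\left(u,h \right)} = \left(-8\right) \left(-3\right) = 24$)
$s{\left(X \right)} = 24 - X$
$W{\left(O \right)} = \frac{4 O \left(-6 + O\right)}{7}$ ($W{\left(O \right)} = \frac{2 \left(O + O\right) \left(O - 6\right)}{7} = \frac{2 \cdot 2 O \left(-6 + O\right)}{7} = \frac{4 O \left(-6 + O\right)}{7}$)
$o{\left(N,c \right)} = 4$ ($o{\left(N,c \right)} = \left(5 \cdot 5 + 1\right) - \left(24 - 2\right) = \left(25 + 1\right) - \left(24 - 2\right) = 26 - 22 = 4$)
$o{\left(-124,-177 \right)} + W{\left(-71 \right)} = 4 + \frac{4}{7} \left(-71\right) \left(-6 - 71\right) = 4 + \frac{4}{7} \left(-71\right) \left(-77\right) = 4 + 3124 = 3128$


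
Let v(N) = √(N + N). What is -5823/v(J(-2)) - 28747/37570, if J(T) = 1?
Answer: -1691/2210 - 5823*√2/2 ≈ -4118.3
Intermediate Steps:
v(N) = √2*√N (v(N) = √(2*N) = √2*√N)
-5823/v(J(-2)) - 28747/37570 = -5823*√2/2 - 28747/37570 = -5823*√2/2 - 28747*1/37570 = -5823*√2/2 - 1691/2210 = -1691/2210 - 5823*√2/2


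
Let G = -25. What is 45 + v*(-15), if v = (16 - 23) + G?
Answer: 525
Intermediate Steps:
v = -32 (v = (16 - 23) - 25 = -7 - 25 = -32)
45 + v*(-15) = 45 - 32*(-15) = 45 + 480 = 525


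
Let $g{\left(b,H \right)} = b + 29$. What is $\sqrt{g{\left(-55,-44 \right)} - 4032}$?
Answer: $i \sqrt{4058} \approx 63.702 i$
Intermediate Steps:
$g{\left(b,H \right)} = 29 + b$
$\sqrt{g{\left(-55,-44 \right)} - 4032} = \sqrt{\left(29 - 55\right) - 4032} = \sqrt{-26 - 4032} = \sqrt{-4058} = i \sqrt{4058}$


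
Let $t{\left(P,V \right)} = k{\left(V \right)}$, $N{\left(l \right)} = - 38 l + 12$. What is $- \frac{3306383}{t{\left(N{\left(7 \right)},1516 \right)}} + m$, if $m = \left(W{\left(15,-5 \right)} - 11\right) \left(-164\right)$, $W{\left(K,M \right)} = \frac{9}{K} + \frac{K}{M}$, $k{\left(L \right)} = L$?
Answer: $\frac{125893}{7580} \approx 16.609$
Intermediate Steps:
$N{\left(l \right)} = 12 - 38 l$
$t{\left(P,V \right)} = V$
$m = \frac{10988}{5}$ ($m = \left(\left(\frac{9}{15} + \frac{15}{-5}\right) - 11\right) \left(-164\right) = \left(\left(9 \cdot \frac{1}{15} + 15 \left(- \frac{1}{5}\right)\right) - 11\right) \left(-164\right) = \left(\left(\frac{3}{5} - 3\right) - 11\right) \left(-164\right) = \left(- \frac{12}{5} - 11\right) \left(-164\right) = \left(- \frac{67}{5}\right) \left(-164\right) = \frac{10988}{5} \approx 2197.6$)
$- \frac{3306383}{t{\left(N{\left(7 \right)},1516 \right)}} + m = - \frac{3306383}{1516} + \frac{10988}{5} = \frac{125893}{7580}$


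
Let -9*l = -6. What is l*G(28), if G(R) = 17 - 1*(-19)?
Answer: 24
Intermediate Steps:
l = ⅔ (l = -⅑*(-6) = ⅔ ≈ 0.66667)
G(R) = 36 (G(R) = 17 + 19 = 36)
l*G(28) = (⅔)*36 = 24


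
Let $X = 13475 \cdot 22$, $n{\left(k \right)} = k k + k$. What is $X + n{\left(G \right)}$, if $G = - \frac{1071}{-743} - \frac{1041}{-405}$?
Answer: $\frac{2982813321183916}{10061093025} \approx 2.9647 \cdot 10^{5}$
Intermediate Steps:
$G = \frac{402406}{100305}$ ($G = \left(-1071\right) \left(- \frac{1}{743}\right) - - \frac{347}{135} = \frac{1071}{743} + \frac{347}{135} = \frac{402406}{100305} \approx 4.0118$)
$n{\left(k \right)} = k + k^{2}$ ($n{\left(k \right)} = k^{2} + k = k + k^{2}$)
$X = 296450$
$X + n{\left(G \right)} = 296450 + \frac{402406 \left(1 + \frac{402406}{100305}\right)}{100305} = 296450 + \frac{402406}{100305} \cdot \frac{502711}{100305} = 296450 + \frac{202293922666}{10061093025} = \frac{2982813321183916}{10061093025}$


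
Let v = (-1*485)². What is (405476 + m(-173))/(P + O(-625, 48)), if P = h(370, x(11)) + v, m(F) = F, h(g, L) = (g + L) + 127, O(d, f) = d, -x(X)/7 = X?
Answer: 135101/78340 ≈ 1.7245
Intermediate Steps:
x(X) = -7*X
h(g, L) = 127 + L + g (h(g, L) = (L + g) + 127 = 127 + L + g)
v = 235225 (v = (-485)² = 235225)
P = 235645 (P = (127 - 7*11 + 370) + 235225 = (127 - 77 + 370) + 235225 = 420 + 235225 = 235645)
(405476 + m(-173))/(P + O(-625, 48)) = (405476 - 173)/(235645 - 625) = 405303/235020 = 405303*(1/235020) = 135101/78340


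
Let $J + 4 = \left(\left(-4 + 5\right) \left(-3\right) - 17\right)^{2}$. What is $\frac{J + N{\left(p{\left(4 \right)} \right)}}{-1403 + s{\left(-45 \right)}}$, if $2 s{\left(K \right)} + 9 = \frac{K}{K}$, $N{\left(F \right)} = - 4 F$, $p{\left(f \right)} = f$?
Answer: $- \frac{380}{1407} \approx -0.27008$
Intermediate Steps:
$J = 396$ ($J = -4 + \left(\left(-4 + 5\right) \left(-3\right) - 17\right)^{2} = -4 + \left(1 \left(-3\right) - 17\right)^{2} = -4 + \left(-3 - 17\right)^{2} = -4 + \left(-20\right)^{2} = -4 + 400 = 396$)
$s{\left(K \right)} = -4$ ($s{\left(K \right)} = - \frac{9}{2} + \frac{K \frac{1}{K}}{2} = - \frac{9}{2} + \frac{1}{2} \cdot 1 = - \frac{9}{2} + \frac{1}{2} = -4$)
$\frac{J + N{\left(p{\left(4 \right)} \right)}}{-1403 + s{\left(-45 \right)}} = \frac{396 - 16}{-1403 - 4} = \frac{396 - 16}{-1407} = 380 \left(- \frac{1}{1407}\right) = - \frac{380}{1407}$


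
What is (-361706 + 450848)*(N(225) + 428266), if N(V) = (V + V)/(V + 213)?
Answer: 2786890293006/73 ≈ 3.8177e+10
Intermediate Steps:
N(V) = 2*V/(213 + V) (N(V) = (2*V)/(213 + V) = 2*V/(213 + V))
(-361706 + 450848)*(N(225) + 428266) = (-361706 + 450848)*(2*225/(213 + 225) + 428266) = 89142*(2*225/438 + 428266) = 89142*(2*225*(1/438) + 428266) = 89142*(75/73 + 428266) = 89142*(31263493/73) = 2786890293006/73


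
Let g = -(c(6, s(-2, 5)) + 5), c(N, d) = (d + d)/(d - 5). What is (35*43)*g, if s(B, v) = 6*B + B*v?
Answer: -269395/27 ≈ -9977.6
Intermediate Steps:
c(N, d) = 2*d/(-5 + d) (c(N, d) = (2*d)/(-5 + d) = 2*d/(-5 + d))
g = -179/27 (g = -(2*(-2*(6 + 5))/(-5 - 2*(6 + 5)) + 5) = -(2*(-2*11)/(-5 - 2*11) + 5) = -(2*(-22)/(-5 - 22) + 5) = -(2*(-22)/(-27) + 5) = -(2*(-22)*(-1/27) + 5) = -(44/27 + 5) = -1*179/27 = -179/27 ≈ -6.6296)
(35*43)*g = (35*43)*(-179/27) = 1505*(-179/27) = -269395/27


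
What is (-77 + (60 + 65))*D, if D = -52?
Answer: -2496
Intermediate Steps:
(-77 + (60 + 65))*D = (-77 + (60 + 65))*(-52) = (-77 + 125)*(-52) = 48*(-52) = -2496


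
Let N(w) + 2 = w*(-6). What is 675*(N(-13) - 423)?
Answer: -234225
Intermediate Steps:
N(w) = -2 - 6*w (N(w) = -2 + w*(-6) = -2 - 6*w)
675*(N(-13) - 423) = 675*((-2 - 6*(-13)) - 423) = 675*((-2 + 78) - 423) = 675*(76 - 423) = 675*(-347) = -234225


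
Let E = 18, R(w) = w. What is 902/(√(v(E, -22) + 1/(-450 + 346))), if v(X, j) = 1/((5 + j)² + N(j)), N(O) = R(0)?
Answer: -30668*I*√4810/185 ≈ -11497.0*I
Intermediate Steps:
N(O) = 0
v(X, j) = (5 + j)⁻² (v(X, j) = 1/((5 + j)² + 0) = 1/((5 + j)²) = (5 + j)⁻²)
902/(√(v(E, -22) + 1/(-450 + 346))) = 902/(√((5 - 22)⁻² + 1/(-450 + 346))) = 902/(√((-17)⁻² + 1/(-104))) = 902/(√(1/289 - 1/104)) = 902/(√(-185/30056)) = 902/((I*√4810/884)) = 902*(-34*I*√4810/185) = -30668*I*√4810/185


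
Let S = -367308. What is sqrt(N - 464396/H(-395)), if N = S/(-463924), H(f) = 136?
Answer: I*sqrt(53086046715167354)/3943354 ≈ 58.428*I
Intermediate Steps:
N = 91827/115981 (N = -367308/(-463924) = -367308*(-1/463924) = 91827/115981 ≈ 0.79174)
sqrt(N - 464396/H(-395)) = sqrt(91827/115981 - 464396/136) = sqrt(91827/115981 - 464396*1/136) = sqrt(91827/115981 - 116099/34) = sqrt(-13462156001/3943354) = I*sqrt(53086046715167354)/3943354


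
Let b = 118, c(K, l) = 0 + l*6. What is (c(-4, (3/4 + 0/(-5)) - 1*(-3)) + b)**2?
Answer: 78961/4 ≈ 19740.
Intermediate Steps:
c(K, l) = 6*l (c(K, l) = 0 + 6*l = 6*l)
(c(-4, (3/4 + 0/(-5)) - 1*(-3)) + b)**2 = (6*((3/4 + 0/(-5)) - 1*(-3)) + 118)**2 = (6*((3*(1/4) + 0*(-1/5)) + 3) + 118)**2 = (6*((3/4 + 0) + 3) + 118)**2 = (6*(3/4 + 3) + 118)**2 = (6*(15/4) + 118)**2 = (45/2 + 118)**2 = (281/2)**2 = 78961/4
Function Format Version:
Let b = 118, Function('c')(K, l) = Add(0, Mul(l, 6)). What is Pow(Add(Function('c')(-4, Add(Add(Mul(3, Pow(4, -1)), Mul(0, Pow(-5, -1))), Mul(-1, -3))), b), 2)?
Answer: Rational(78961, 4) ≈ 19740.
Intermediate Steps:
Function('c')(K, l) = Mul(6, l) (Function('c')(K, l) = Add(0, Mul(6, l)) = Mul(6, l))
Pow(Add(Function('c')(-4, Add(Add(Mul(3, Pow(4, -1)), Mul(0, Pow(-5, -1))), Mul(-1, -3))), b), 2) = Pow(Add(Mul(6, Add(Add(Mul(3, Pow(4, -1)), Mul(0, Pow(-5, -1))), Mul(-1, -3))), 118), 2) = Pow(Add(Mul(6, Add(Add(Mul(3, Rational(1, 4)), Mul(0, Rational(-1, 5))), 3)), 118), 2) = Pow(Add(Mul(6, Add(Add(Rational(3, 4), 0), 3)), 118), 2) = Pow(Add(Mul(6, Add(Rational(3, 4), 3)), 118), 2) = Pow(Add(Mul(6, Rational(15, 4)), 118), 2) = Pow(Add(Rational(45, 2), 118), 2) = Pow(Rational(281, 2), 2) = Rational(78961, 4)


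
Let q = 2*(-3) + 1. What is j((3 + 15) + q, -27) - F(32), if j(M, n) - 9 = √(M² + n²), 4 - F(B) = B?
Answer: 37 + √898 ≈ 66.967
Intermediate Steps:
q = -5 (q = -6 + 1 = -5)
F(B) = 4 - B
j(M, n) = 9 + √(M² + n²)
j((3 + 15) + q, -27) - F(32) = (9 + √(((3 + 15) - 5)² + (-27)²)) - (4 - 1*32) = (9 + √((18 - 5)² + 729)) - (4 - 32) = (9 + √(13² + 729)) - 1*(-28) = (9 + √(169 + 729)) + 28 = (9 + √898) + 28 = 37 + √898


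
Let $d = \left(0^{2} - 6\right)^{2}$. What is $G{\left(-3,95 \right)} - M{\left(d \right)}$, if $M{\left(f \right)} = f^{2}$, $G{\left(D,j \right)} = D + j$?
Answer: $-1204$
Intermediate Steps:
$d = 36$ ($d = \left(0 - 6\right)^{2} = \left(-6\right)^{2} = 36$)
$G{\left(-3,95 \right)} - M{\left(d \right)} = \left(-3 + 95\right) - 36^{2} = 92 - 1296 = -1204$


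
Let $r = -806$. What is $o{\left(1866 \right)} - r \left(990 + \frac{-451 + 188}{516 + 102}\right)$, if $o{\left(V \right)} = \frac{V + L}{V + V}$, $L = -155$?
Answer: $\frac{102197756719}{128132} \approx 7.976 \cdot 10^{5}$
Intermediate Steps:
$o{\left(V \right)} = \frac{-155 + V}{2 V}$ ($o{\left(V \right)} = \frac{V - 155}{V + V} = \frac{-155 + V}{2 V}$)
$o{\left(1866 \right)} - r \left(990 + \frac{-451 + 188}{516 + 102}\right) = \frac{-155 + 1866}{2 \cdot 1866} - - 806 \left(990 + \frac{-451 + 188}{516 + 102}\right) = \frac{1}{2} \cdot \frac{1}{1866} \cdot 1711 - - 806 \left(990 - \frac{263}{618}\right) = \frac{1711}{3732} - - 806 \left(990 - \frac{263}{618}\right) = \frac{1711}{3732} - \left(-806\right) \frac{611557}{618} = \frac{1711}{3732} - - \frac{246457471}{309} = \frac{1711}{3732} + \frac{246457471}{309} = \frac{102197756719}{128132}$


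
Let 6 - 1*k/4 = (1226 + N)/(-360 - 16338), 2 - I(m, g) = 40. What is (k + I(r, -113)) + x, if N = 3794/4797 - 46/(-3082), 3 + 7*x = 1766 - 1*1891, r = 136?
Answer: -600919298360/18783521757 ≈ -31.992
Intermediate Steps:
I(m, g) = -38 (I(m, g) = 2 - 1*40 = 2 - 40 = -38)
x = -128/7 (x = -3/7 + (1766 - 1*1891)/7 = -3/7 + (1766 - 1891)/7 = -3/7 + (1/7)*(-125) = -3/7 - 125/7 = -128/7 ≈ -18.286)
N = 258995/321399 (N = 3794*(1/4797) - 46*(-1/3082) = 3794/4797 + 1/67 = 258995/321399 ≈ 0.80584)
k = 65189234362/2683360251 (k = 24 - 4*(1226 + 258995/321399)/(-360 - 16338) = 24 - 1577176676/(321399*(-16698)) = 24 - 1577176676*(-1)/(321399*16698) = 24 - 4*(-394294169/5366720502) = 24 + 788588338/2683360251 = 65189234362/2683360251 ≈ 24.294)
(k + I(r, -113)) + x = (65189234362/2683360251 - 38) - 128/7 = -36778455176/2683360251 - 128/7 = -600919298360/18783521757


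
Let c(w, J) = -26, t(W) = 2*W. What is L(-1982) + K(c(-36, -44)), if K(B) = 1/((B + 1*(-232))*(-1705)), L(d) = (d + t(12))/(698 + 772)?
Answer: -1914007/1436974 ≈ -1.3320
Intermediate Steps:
L(d) = 4/245 + d/1470 (L(d) = (d + 2*12)/(698 + 772) = (d + 24)/1470 = (24 + d)*(1/1470) = 4/245 + d/1470)
K(B) = -1/(1705*(-232 + B)) (K(B) = -1/1705/(B - 232) = -1/1705/(-232 + B) = -1/(1705*(-232 + B)))
L(-1982) + K(c(-36, -44)) = (4/245 + (1/1470)*(-1982)) - 1/(-395560 + 1705*(-26)) = (4/245 - 991/735) - 1/(-395560 - 44330) = -979/735 - 1/(-439890) = -979/735 - 1*(-1/439890) = -979/735 + 1/439890 = -1914007/1436974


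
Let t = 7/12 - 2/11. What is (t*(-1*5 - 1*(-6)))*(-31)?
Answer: -1643/132 ≈ -12.447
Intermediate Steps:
t = 53/132 (t = 7*(1/12) - 2*1/11 = 7/12 - 2/11 = 53/132 ≈ 0.40152)
(t*(-1*5 - 1*(-6)))*(-31) = (53*(-1*5 - 1*(-6))/132)*(-31) = (53*(-5 + 6)/132)*(-31) = ((53/132)*1)*(-31) = (53/132)*(-31) = -1643/132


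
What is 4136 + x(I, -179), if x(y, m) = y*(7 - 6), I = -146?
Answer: 3990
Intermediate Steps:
x(y, m) = y (x(y, m) = y*1 = y)
4136 + x(I, -179) = 4136 - 146 = 3990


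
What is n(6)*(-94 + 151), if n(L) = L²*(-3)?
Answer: -6156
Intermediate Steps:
n(L) = -3*L²
n(6)*(-94 + 151) = (-3*6²)*(-94 + 151) = -3*36*57 = -108*57 = -6156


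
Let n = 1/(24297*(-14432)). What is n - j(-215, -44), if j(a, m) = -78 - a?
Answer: -48039639649/350654304 ≈ -137.00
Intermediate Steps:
n = -1/350654304 (n = (1/24297)*(-1/14432) = -1/350654304 ≈ -2.8518e-9)
n - j(-215, -44) = -1/350654304 - (-78 - 1*(-215)) = -1/350654304 - (-78 + 215) = -1/350654304 - 1*137 = -1/350654304 - 137 = -48039639649/350654304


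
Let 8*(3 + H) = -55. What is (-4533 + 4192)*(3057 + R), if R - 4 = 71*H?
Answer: -6437739/8 ≈ -8.0472e+5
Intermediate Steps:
H = -79/8 (H = -3 + (⅛)*(-55) = -3 - 55/8 = -79/8 ≈ -9.8750)
R = -5577/8 (R = 4 + 71*(-79/8) = 4 - 5609/8 = -5577/8 ≈ -697.13)
(-4533 + 4192)*(3057 + R) = (-4533 + 4192)*(3057 - 5577/8) = -341*18879/8 = -6437739/8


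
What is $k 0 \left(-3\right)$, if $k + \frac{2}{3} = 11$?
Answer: $0$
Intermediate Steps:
$k = \frac{31}{3}$ ($k = - \frac{2}{3} + 11 = \frac{31}{3} \approx 10.333$)
$k 0 \left(-3\right) = \frac{31}{3} \cdot 0 \left(-3\right) = 0 \left(-3\right) = 0$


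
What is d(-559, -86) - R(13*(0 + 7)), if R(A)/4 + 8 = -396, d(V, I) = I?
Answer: 1530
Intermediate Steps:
R(A) = -1616 (R(A) = -32 + 4*(-396) = -32 - 1584 = -1616)
d(-559, -86) - R(13*(0 + 7)) = -86 - 1*(-1616) = -86 + 1616 = 1530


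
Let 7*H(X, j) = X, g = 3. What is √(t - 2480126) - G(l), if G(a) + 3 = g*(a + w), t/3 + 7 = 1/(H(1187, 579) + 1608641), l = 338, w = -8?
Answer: -987 + I*√314545390499096479418/11261674 ≈ -987.0 + 1574.8*I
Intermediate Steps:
H(X, j) = X/7
t = -236495133/11261674 (t = -21 + 3/((⅐)*1187 + 1608641) = -21 + 3/(1187/7 + 1608641) = -21 + 3/(11261674/7) = -21 + 3*(7/11261674) = -21 + 21/11261674 = -236495133/11261674 ≈ -21.000)
G(a) = -27 + 3*a (G(a) = -3 + 3*(a - 8) = -3 + 3*(-8 + a) = -3 + (-24 + 3*a) = -27 + 3*a)
√(t - 2480126) - G(l) = √(-236495133/11261674 - 2480126) - (-27 + 3*338) = √(-27930606986057/11261674) - (-27 + 1014) = I*√314545390499096479418/11261674 - 1*987 = I*√314545390499096479418/11261674 - 987 = -987 + I*√314545390499096479418/11261674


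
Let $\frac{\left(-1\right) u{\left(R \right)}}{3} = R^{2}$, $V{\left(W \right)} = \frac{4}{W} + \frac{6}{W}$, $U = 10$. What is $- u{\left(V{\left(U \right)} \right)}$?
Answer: $3$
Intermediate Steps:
$V{\left(W \right)} = \frac{10}{W}$
$u{\left(R \right)} = - 3 R^{2}$
$- u{\left(V{\left(U \right)} \right)} = - \left(-3\right) \left(\frac{10}{10}\right)^{2} = - \left(-3\right) \left(10 \cdot \frac{1}{10}\right)^{2} = - \left(-3\right) 1^{2} = - \left(-3\right) 1 = \left(-1\right) \left(-3\right) = 3$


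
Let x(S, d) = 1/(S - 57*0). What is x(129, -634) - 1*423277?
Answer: -54602732/129 ≈ -4.2328e+5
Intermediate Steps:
x(S, d) = 1/S (x(S, d) = 1/(S + 0) = 1/S)
x(129, -634) - 1*423277 = 1/129 - 1*423277 = 1/129 - 423277 = -54602732/129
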